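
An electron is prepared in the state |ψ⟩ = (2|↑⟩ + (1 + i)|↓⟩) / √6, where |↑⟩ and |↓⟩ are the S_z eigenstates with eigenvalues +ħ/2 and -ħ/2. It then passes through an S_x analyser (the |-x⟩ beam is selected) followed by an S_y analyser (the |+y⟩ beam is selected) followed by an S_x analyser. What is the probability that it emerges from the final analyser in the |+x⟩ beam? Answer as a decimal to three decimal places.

0.042

First analyser (S_x): P(|-x⟩) = |⟨-x|ψ⟩|² = 2/12.
After stage 1 the state is |-x⟩; P(|+y⟩) = |⟨+y|-x⟩|² = 1/2.
After stage 2 the state is |+y⟩; P(|+x⟩) = |⟨+x|+y⟩|² = 1/2.
Joint probability = 2/12 × 1/2 × 1/2 = 0.042.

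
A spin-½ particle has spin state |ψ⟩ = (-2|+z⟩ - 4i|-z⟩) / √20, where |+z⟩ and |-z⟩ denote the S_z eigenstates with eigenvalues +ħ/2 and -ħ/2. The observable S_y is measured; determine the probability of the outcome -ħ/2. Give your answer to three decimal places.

0.100

|-y⟩ = (|+z⟩ - i|-z⟩)/√2, so ⟨-y|ψ⟩ = (2) / (√2·√20).
P = |2|² / 40 = 4/40.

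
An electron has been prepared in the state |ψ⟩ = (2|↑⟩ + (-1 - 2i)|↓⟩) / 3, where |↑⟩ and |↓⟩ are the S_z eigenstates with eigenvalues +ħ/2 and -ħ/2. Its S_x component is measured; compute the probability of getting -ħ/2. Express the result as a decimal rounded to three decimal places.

0.722

|-x⟩ = (|↑⟩ - |↓⟩)/√2, so ⟨-x|ψ⟩ = (3 + 2i) / (√2·3).
P = |3 + 2i|² / 18 = 13/18.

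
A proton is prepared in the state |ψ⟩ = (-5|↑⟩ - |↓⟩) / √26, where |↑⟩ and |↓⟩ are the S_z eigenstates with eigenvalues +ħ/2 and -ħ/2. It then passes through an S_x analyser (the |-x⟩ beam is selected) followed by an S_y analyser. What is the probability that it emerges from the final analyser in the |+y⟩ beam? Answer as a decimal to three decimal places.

First analyser (S_x): P(|-x⟩) = |⟨-x|ψ⟩|² = 16/52.
After stage 1 the state is |-x⟩; P(|+y⟩) = |⟨+y|-x⟩|² = 1/2.
Joint probability = 16/52 × 1/2 = 0.154.

0.154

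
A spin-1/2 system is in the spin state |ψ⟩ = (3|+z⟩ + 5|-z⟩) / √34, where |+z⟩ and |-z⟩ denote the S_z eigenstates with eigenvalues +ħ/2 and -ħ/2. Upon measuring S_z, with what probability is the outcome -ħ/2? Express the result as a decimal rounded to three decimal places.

The -ħ/2 outcome corresponds to |-z⟩. Its amplitude in |ψ⟩ is 5/√34.
P = |5|² / 34 = 25/34.

0.735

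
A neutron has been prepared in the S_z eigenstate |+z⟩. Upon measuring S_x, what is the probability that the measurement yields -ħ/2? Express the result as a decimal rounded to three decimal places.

0.500

In the S_z basis, |+z⟩ = |+z⟩ and |-x⟩ = (|+z⟩ - |-z⟩)/√2.
|⟨-x|+z⟩|² = 1/2.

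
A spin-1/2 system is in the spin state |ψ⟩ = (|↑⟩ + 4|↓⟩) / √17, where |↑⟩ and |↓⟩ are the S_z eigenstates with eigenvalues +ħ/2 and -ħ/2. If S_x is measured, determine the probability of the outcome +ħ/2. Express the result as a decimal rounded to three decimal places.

0.735

|+x⟩ = (|↑⟩ + |↓⟩)/√2, so ⟨+x|ψ⟩ = (5) / (√2·√17).
P = |5|² / 34 = 25/34.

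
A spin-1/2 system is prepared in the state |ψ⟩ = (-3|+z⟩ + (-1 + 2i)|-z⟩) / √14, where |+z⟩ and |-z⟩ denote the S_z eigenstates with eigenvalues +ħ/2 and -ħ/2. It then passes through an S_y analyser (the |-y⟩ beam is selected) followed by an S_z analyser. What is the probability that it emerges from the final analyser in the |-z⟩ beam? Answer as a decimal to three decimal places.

First analyser (S_y): P(|-y⟩) = |⟨-y|ψ⟩|² = 26/28.
After stage 1 the state is |-y⟩; P(|-z⟩) = |⟨-z|-y⟩|² = 1/2.
Joint probability = 26/28 × 1/2 = 0.464.

0.464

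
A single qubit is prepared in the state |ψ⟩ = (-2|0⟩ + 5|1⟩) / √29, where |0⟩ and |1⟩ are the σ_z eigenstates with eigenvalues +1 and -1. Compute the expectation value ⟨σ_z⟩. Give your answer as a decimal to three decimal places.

⟨σ_z⟩ = |a|² - |b|² divided by |a|²+|b|², with a, b the |0⟩, |1⟩ amplitudes.
= (4 - 25)/29 = -21/29.

-0.724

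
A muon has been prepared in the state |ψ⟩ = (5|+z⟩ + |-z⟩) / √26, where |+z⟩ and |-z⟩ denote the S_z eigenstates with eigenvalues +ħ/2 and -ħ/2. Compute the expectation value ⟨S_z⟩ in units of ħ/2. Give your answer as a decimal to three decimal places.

⟨σ_z⟩ = |a|² - |b|² divided by |a|²+|b|², with a, b the |+z⟩, |-z⟩ amplitudes.
= (25 - 1)/26 = 24/26.
⟨S_z⟩ = (ħ/2)·⟨σ_z⟩.

0.923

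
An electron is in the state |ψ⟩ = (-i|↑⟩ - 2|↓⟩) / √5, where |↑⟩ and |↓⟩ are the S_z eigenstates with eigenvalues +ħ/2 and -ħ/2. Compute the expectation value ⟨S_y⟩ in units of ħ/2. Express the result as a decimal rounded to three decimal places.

-0.800

⟨σ_y⟩ = 2 Im(a* b)/(|a|²+|b|²) with a = -i, b = -2.
a* b = -2i, so ⟨σ_y⟩ = -4/5.
⟨S_y⟩ = (ħ/2)·⟨σ_y⟩.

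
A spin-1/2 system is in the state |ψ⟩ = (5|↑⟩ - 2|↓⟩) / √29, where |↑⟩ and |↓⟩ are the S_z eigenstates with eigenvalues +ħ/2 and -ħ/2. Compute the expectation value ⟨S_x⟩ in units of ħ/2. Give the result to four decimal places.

-0.6897

⟨σ_x⟩ = 2 Re(a* b)/(|a|²+|b|²) with a = 5, b = -2.
a* b = -10, so ⟨σ_x⟩ = -20/29.
⟨S_x⟩ = (ħ/2)·⟨σ_x⟩.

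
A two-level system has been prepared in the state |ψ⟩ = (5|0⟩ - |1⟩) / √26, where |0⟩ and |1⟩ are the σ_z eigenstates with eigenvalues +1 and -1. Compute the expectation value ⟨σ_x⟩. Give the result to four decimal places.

-0.3846

⟨σ_x⟩ = 2 Re(a* b)/(|a|²+|b|²) with a = 5, b = -1.
a* b = -5, so ⟨σ_x⟩ = -10/26.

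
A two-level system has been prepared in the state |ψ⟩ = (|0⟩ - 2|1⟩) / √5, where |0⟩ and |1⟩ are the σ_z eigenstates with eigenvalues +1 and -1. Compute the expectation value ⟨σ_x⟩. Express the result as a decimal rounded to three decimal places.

-0.800

⟨σ_x⟩ = 2 Re(a* b)/(|a|²+|b|²) with a = 1, b = -2.
a* b = -2, so ⟨σ_x⟩ = -4/5.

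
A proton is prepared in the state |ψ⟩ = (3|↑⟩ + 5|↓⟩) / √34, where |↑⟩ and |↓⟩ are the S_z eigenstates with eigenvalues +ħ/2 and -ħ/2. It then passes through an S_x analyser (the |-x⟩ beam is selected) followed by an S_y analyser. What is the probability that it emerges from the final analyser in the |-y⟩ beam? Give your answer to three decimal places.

0.029

First analyser (S_x): P(|-x⟩) = |⟨-x|ψ⟩|² = 4/68.
After stage 1 the state is |-x⟩; P(|-y⟩) = |⟨-y|-x⟩|² = 1/2.
Joint probability = 4/68 × 1/2 = 0.029.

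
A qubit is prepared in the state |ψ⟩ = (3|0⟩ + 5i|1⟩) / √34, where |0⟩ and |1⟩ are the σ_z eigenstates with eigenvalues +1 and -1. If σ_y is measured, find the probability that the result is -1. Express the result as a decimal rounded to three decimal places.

0.059

|-y⟩ = (|0⟩ - i|1⟩)/√2, so ⟨-y|ψ⟩ = (-2) / (√2·√34).
P = |-2|² / 68 = 4/68.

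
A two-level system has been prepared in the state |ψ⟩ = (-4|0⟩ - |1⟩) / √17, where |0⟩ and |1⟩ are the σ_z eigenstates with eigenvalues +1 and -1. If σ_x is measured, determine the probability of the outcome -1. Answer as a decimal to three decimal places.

|-x⟩ = (|0⟩ - |1⟩)/√2, so ⟨-x|ψ⟩ = (-3) / (√2·√17).
P = |-3|² / 34 = 9/34.

0.265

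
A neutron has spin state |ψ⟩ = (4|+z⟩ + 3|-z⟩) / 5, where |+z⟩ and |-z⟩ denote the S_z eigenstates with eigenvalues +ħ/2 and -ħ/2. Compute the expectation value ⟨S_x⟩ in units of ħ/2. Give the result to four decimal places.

0.9600

⟨σ_x⟩ = 2 Re(a* b)/(|a|²+|b|²) with a = 4, b = 3.
a* b = 12, so ⟨σ_x⟩ = 24/25.
⟨S_x⟩ = (ħ/2)·⟨σ_x⟩.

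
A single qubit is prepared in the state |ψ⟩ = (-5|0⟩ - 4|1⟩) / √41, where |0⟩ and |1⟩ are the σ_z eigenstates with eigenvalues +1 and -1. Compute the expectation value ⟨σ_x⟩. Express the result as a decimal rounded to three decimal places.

⟨σ_x⟩ = 2 Re(a* b)/(|a|²+|b|²) with a = -5, b = -4.
a* b = 20, so ⟨σ_x⟩ = 40/41.

0.976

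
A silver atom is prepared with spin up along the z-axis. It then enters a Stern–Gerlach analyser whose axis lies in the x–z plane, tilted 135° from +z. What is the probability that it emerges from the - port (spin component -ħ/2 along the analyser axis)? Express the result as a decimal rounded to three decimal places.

For spin-½, the probability of finding spin-up along an axis at angle θ to the initial spin direction is cos²(θ/2); spin-down is sin²(θ/2).
θ = 135°, so P = sin²(67.5°) ≈ 0.854.

0.854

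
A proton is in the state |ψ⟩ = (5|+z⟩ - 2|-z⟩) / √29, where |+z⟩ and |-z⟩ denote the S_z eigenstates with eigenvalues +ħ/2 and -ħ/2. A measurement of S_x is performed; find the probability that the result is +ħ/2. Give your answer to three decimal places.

0.155

|+x⟩ = (|+z⟩ + |-z⟩)/√2, so ⟨+x|ψ⟩ = (3) / (√2·√29).
P = |3|² / 58 = 9/58.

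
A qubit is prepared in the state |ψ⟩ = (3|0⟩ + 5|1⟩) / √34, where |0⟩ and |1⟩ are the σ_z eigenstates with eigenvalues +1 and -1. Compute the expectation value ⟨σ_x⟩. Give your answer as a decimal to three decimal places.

0.882

⟨σ_x⟩ = 2 Re(a* b)/(|a|²+|b|²) with a = 3, b = 5.
a* b = 15, so ⟨σ_x⟩ = 30/34.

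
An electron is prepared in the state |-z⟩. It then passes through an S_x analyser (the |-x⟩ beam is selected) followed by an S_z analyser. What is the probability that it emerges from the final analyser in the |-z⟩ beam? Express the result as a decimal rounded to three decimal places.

First analyser (S_x): from |-z⟩, P(|-x⟩) = 1/2.
After stage 1 the state is |-x⟩; P(|-z⟩) = |⟨-z|-x⟩|² = 1/2.
Joint probability = 1/2 × 1/2 = 0.250.

0.250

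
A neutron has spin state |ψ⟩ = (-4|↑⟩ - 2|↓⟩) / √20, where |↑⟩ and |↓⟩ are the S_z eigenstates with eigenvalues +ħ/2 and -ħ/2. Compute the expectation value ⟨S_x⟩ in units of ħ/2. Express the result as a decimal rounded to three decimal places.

0.800

⟨σ_x⟩ = 2 Re(a* b)/(|a|²+|b|²) with a = -4, b = -2.
a* b = 8, so ⟨σ_x⟩ = 16/20.
⟨S_x⟩ = (ħ/2)·⟨σ_x⟩.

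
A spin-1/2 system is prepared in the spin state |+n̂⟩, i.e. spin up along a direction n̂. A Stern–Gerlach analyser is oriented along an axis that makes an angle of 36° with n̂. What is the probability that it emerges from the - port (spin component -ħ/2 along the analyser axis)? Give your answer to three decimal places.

For spin-½, the probability of finding spin-up along an axis at angle θ to the initial spin direction is cos²(θ/2); spin-down is sin²(θ/2).
θ = 36°, so P = sin²(18°) ≈ 0.095.

0.095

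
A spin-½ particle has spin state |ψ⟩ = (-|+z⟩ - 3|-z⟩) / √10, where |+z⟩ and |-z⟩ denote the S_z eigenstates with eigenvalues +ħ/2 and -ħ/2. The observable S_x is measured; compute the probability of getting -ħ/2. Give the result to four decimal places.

0.2000

|-x⟩ = (|+z⟩ - |-z⟩)/√2, so ⟨-x|ψ⟩ = (2) / (√2·√10).
P = |2|² / 20 = 4/20.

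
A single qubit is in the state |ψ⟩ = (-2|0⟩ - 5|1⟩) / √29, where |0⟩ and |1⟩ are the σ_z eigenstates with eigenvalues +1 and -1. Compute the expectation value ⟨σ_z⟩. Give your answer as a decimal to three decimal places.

⟨σ_z⟩ = |a|² - |b|² divided by |a|²+|b|², with a, b the |0⟩, |1⟩ amplitudes.
= (4 - 25)/29 = -21/29.

-0.724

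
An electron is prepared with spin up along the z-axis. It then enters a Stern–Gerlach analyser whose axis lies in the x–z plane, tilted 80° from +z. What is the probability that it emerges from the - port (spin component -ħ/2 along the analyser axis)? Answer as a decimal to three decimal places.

For spin-½, the probability of finding spin-up along an axis at angle θ to the initial spin direction is cos²(θ/2); spin-down is sin²(θ/2).
θ = 80°, so P = sin²(40°) ≈ 0.413.

0.413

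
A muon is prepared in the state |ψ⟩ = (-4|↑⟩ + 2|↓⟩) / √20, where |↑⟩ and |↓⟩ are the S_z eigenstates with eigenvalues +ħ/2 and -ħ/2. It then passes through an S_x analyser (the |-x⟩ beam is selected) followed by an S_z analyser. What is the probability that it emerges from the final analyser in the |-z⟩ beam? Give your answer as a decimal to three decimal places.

First analyser (S_x): P(|-x⟩) = |⟨-x|ψ⟩|² = 36/40.
After stage 1 the state is |-x⟩; P(|-z⟩) = |⟨-z|-x⟩|² = 1/2.
Joint probability = 36/40 × 1/2 = 0.450.

0.450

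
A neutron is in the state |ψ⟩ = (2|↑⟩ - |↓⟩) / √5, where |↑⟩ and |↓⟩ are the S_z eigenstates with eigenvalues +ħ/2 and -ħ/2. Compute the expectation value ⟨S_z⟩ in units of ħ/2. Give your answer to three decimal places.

0.600

⟨σ_z⟩ = |a|² - |b|² divided by |a|²+|b|², with a, b the |↑⟩, |↓⟩ amplitudes.
= (4 - 1)/5 = 3/5.
⟨S_z⟩ = (ħ/2)·⟨σ_z⟩.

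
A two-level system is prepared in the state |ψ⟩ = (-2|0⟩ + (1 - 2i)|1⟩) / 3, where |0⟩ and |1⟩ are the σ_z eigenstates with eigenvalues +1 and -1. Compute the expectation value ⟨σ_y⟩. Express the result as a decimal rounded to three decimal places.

⟨σ_y⟩ = 2 Im(a* b)/(|a|²+|b|²) with a = -2, b = (1 - 2i).
a* b = (-2 + 4i), so ⟨σ_y⟩ = 8/9.

0.889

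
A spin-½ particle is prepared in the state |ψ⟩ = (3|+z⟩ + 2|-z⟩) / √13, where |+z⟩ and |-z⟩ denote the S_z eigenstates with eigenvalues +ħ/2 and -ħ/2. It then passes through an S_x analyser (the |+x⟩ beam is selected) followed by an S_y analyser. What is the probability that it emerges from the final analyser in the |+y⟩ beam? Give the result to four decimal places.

First analyser (S_x): P(|+x⟩) = |⟨+x|ψ⟩|² = 25/26.
After stage 1 the state is |+x⟩; P(|+y⟩) = |⟨+y|+x⟩|² = 1/2.
Joint probability = 25/26 × 1/2 = 0.4808.

0.4808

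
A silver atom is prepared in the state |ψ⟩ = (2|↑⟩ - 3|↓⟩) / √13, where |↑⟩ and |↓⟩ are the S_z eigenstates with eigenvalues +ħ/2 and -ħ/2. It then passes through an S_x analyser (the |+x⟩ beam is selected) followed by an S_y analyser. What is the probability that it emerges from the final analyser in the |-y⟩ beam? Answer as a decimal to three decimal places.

0.019

First analyser (S_x): P(|+x⟩) = |⟨+x|ψ⟩|² = 1/26.
After stage 1 the state is |+x⟩; P(|-y⟩) = |⟨-y|+x⟩|² = 1/2.
Joint probability = 1/26 × 1/2 = 0.019.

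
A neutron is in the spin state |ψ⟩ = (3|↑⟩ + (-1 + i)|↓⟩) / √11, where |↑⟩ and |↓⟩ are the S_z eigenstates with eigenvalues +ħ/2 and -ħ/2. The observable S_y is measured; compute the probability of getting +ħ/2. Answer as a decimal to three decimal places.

0.773

|+y⟩ = (|↑⟩ + i|↓⟩)/√2, so ⟨+y|ψ⟩ = (4 + i) / (√2·√11).
P = |4 + i|² / 22 = 17/22.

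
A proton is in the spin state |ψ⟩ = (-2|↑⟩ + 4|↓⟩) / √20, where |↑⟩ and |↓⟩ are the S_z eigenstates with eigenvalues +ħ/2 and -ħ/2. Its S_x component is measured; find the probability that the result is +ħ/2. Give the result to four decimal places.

0.1000

|+x⟩ = (|↑⟩ + |↓⟩)/√2, so ⟨+x|ψ⟩ = (2) / (√2·√20).
P = |2|² / 40 = 4/40.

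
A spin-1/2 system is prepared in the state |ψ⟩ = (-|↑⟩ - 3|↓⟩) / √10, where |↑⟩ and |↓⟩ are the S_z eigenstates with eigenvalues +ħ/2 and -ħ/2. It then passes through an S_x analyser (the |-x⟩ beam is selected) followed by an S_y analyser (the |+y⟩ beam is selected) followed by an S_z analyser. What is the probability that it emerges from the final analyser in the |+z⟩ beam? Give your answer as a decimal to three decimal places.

First analyser (S_x): P(|-x⟩) = |⟨-x|ψ⟩|² = 4/20.
After stage 1 the state is |-x⟩; P(|+y⟩) = |⟨+y|-x⟩|² = 1/2.
After stage 2 the state is |+y⟩; P(|+z⟩) = |⟨+z|+y⟩|² = 1/2.
Joint probability = 4/20 × 1/2 × 1/2 = 0.050.

0.050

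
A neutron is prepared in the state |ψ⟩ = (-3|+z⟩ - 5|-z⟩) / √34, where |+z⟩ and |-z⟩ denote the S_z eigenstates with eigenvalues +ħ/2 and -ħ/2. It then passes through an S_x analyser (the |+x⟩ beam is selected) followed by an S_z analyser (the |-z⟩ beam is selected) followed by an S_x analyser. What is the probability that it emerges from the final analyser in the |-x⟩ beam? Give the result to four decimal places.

First analyser (S_x): P(|+x⟩) = |⟨+x|ψ⟩|² = 64/68.
After stage 1 the state is |+x⟩; P(|-z⟩) = |⟨-z|+x⟩|² = 1/2.
After stage 2 the state is |-z⟩; P(|-x⟩) = |⟨-x|-z⟩|² = 1/2.
Joint probability = 64/68 × 1/2 × 1/2 = 0.2353.

0.2353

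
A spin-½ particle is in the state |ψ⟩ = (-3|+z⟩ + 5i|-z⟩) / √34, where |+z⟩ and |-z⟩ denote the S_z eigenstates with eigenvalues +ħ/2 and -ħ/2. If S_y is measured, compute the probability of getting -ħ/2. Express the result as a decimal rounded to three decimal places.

0.941

|-y⟩ = (|+z⟩ - i|-z⟩)/√2, so ⟨-y|ψ⟩ = (-8) / (√2·√34).
P = |-8|² / 68 = 64/68.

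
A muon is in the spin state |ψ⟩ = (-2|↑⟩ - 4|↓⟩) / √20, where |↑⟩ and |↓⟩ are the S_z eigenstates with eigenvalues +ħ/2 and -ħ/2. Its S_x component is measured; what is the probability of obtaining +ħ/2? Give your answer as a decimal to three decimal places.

|+x⟩ = (|↑⟩ + |↓⟩)/√2, so ⟨+x|ψ⟩ = (-6) / (√2·√20).
P = |-6|² / 40 = 36/40.

0.900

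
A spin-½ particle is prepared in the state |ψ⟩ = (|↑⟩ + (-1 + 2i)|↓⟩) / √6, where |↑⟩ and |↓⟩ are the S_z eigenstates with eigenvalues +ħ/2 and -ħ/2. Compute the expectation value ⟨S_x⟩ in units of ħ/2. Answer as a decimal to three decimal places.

⟨σ_x⟩ = 2 Re(a* b)/(|a|²+|b|²) with a = 1, b = (-1 + 2i).
a* b = (-1 + 2i), so ⟨σ_x⟩ = -2/6.
⟨S_x⟩ = (ħ/2)·⟨σ_x⟩.

-0.333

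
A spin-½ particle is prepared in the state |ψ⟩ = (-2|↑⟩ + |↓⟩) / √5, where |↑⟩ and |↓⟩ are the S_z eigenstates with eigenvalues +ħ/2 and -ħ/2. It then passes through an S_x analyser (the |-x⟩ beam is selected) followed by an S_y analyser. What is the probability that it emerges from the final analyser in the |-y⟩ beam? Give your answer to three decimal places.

0.450

First analyser (S_x): P(|-x⟩) = |⟨-x|ψ⟩|² = 9/10.
After stage 1 the state is |-x⟩; P(|-y⟩) = |⟨-y|-x⟩|² = 1/2.
Joint probability = 9/10 × 1/2 = 0.450.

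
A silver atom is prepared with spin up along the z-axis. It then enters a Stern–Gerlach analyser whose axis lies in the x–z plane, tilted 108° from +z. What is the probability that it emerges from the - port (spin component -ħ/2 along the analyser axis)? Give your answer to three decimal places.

For spin-½, the probability of finding spin-up along an axis at angle θ to the initial spin direction is cos²(θ/2); spin-down is sin²(θ/2).
θ = 108°, so P = sin²(54°) ≈ 0.655.

0.655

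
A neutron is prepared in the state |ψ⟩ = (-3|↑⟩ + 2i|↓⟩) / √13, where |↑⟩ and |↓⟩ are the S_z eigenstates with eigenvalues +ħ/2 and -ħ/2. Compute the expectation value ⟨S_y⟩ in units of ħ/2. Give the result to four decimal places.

-0.9231

⟨σ_y⟩ = 2 Im(a* b)/(|a|²+|b|²) with a = -3, b = 2i.
a* b = -6i, so ⟨σ_y⟩ = -12/13.
⟨S_y⟩ = (ħ/2)·⟨σ_y⟩.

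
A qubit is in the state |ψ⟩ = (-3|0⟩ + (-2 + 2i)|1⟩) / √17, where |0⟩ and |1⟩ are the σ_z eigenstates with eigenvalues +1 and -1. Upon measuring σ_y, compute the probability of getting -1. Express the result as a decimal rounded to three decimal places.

0.853

|-y⟩ = (|0⟩ - i|1⟩)/√2, so ⟨-y|ψ⟩ = (-5 - 2i) / (√2·√17).
P = |-5 - 2i|² / 34 = 29/34.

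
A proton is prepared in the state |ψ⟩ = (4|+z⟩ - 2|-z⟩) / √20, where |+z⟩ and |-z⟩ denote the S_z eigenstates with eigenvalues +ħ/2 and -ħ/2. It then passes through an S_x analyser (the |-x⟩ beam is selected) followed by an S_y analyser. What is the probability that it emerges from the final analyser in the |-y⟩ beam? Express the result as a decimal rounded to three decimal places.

0.450

First analyser (S_x): P(|-x⟩) = |⟨-x|ψ⟩|² = 36/40.
After stage 1 the state is |-x⟩; P(|-y⟩) = |⟨-y|-x⟩|² = 1/2.
Joint probability = 36/40 × 1/2 = 0.450.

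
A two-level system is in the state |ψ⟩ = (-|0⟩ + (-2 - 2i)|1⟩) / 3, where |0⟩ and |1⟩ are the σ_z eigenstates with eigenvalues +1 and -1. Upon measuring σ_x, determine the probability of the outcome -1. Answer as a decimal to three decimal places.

0.278

|-x⟩ = (|0⟩ - |1⟩)/√2, so ⟨-x|ψ⟩ = (1 + 2i) / (√2·3).
P = |1 + 2i|² / 18 = 5/18.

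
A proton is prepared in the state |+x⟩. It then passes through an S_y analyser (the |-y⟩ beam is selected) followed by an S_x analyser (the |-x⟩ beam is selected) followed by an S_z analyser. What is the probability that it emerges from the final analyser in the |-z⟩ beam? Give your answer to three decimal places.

First analyser (S_y): from |+x⟩, P(|-y⟩) = 1/2.
After stage 1 the state is |-y⟩; P(|-x⟩) = |⟨-x|-y⟩|² = 1/2.
After stage 2 the state is |-x⟩; P(|-z⟩) = |⟨-z|-x⟩|² = 1/2.
Joint probability = 1/2 × 1/2 × 1/2 = 0.125.

0.125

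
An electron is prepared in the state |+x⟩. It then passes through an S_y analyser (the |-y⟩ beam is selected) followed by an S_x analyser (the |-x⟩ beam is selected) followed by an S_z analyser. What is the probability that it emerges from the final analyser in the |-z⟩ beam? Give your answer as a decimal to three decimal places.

0.125

First analyser (S_y): from |+x⟩, P(|-y⟩) = 1/2.
After stage 1 the state is |-y⟩; P(|-x⟩) = |⟨-x|-y⟩|² = 1/2.
After stage 2 the state is |-x⟩; P(|-z⟩) = |⟨-z|-x⟩|² = 1/2.
Joint probability = 1/2 × 1/2 × 1/2 = 0.125.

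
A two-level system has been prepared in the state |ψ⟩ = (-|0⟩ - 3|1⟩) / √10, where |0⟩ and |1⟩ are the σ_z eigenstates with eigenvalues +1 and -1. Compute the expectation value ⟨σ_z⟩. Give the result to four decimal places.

⟨σ_z⟩ = |a|² - |b|² divided by |a|²+|b|², with a, b the |0⟩, |1⟩ amplitudes.
= (1 - 9)/10 = -8/10.

-0.8000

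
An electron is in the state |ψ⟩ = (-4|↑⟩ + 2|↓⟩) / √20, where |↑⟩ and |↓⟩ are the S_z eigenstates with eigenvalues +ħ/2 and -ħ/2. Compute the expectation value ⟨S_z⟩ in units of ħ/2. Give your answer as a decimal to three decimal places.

⟨σ_z⟩ = |a|² - |b|² divided by |a|²+|b|², with a, b the |↑⟩, |↓⟩ amplitudes.
= (16 - 4)/20 = 12/20.
⟨S_z⟩ = (ħ/2)·⟨σ_z⟩.

0.600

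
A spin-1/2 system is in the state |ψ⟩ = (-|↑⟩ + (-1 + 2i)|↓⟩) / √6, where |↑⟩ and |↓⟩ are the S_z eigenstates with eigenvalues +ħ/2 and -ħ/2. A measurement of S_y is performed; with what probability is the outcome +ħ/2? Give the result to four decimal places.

0.1667

|+y⟩ = (|↑⟩ + i|↓⟩)/√2, so ⟨+y|ψ⟩ = (1 + i) / (√2·√6).
P = |1 + i|² / 12 = 2/12.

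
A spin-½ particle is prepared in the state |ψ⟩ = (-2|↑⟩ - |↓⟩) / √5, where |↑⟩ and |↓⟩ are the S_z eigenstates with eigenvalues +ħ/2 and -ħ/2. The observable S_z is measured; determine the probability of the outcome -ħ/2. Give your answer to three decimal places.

0.200

The -ħ/2 outcome corresponds to |↓⟩. Its amplitude in |ψ⟩ is -1/√5.
P = |-1|² / 5 = 1/5.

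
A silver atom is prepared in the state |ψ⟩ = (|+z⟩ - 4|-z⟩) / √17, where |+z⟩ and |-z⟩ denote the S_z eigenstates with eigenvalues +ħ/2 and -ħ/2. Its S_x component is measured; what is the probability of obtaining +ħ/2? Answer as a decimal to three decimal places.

|+x⟩ = (|+z⟩ + |-z⟩)/√2, so ⟨+x|ψ⟩ = (-3) / (√2·√17).
P = |-3|² / 34 = 9/34.

0.265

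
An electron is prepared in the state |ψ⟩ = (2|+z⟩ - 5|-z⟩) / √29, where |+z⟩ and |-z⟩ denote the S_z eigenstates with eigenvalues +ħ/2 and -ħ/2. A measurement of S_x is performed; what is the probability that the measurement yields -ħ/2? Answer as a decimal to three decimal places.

0.845

|-x⟩ = (|+z⟩ - |-z⟩)/√2, so ⟨-x|ψ⟩ = (7) / (√2·√29).
P = |7|² / 58 = 49/58.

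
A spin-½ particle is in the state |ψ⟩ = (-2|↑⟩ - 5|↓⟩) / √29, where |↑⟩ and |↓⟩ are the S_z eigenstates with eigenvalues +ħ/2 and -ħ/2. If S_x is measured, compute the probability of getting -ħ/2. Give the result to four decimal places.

|-x⟩ = (|↑⟩ - |↓⟩)/√2, so ⟨-x|ψ⟩ = (3) / (√2·√29).
P = |3|² / 58 = 9/58.

0.1552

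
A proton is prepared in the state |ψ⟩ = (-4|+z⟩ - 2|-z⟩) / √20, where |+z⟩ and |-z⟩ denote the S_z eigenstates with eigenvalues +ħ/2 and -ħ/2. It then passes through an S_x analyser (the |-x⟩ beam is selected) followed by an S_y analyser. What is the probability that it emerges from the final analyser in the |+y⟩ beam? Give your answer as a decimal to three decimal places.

0.050

First analyser (S_x): P(|-x⟩) = |⟨-x|ψ⟩|² = 4/40.
After stage 1 the state is |-x⟩; P(|+y⟩) = |⟨+y|-x⟩|² = 1/2.
Joint probability = 4/40 × 1/2 = 0.050.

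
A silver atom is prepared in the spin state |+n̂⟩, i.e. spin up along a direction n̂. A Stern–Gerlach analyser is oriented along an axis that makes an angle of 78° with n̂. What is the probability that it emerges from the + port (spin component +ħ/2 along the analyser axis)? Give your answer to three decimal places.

0.604

For spin-½, the probability of finding spin-up along an axis at angle θ to the initial spin direction is cos²(θ/2); spin-down is sin²(θ/2).
θ = 78°, so P = cos²(39°) ≈ 0.604.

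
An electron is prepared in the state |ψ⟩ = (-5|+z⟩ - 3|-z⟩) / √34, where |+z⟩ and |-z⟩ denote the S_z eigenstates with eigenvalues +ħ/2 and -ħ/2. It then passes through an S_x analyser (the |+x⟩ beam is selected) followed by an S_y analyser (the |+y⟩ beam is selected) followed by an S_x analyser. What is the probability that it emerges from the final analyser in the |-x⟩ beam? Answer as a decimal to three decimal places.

0.235

First analyser (S_x): P(|+x⟩) = |⟨+x|ψ⟩|² = 64/68.
After stage 1 the state is |+x⟩; P(|+y⟩) = |⟨+y|+x⟩|² = 1/2.
After stage 2 the state is |+y⟩; P(|-x⟩) = |⟨-x|+y⟩|² = 1/2.
Joint probability = 64/68 × 1/2 × 1/2 = 0.235.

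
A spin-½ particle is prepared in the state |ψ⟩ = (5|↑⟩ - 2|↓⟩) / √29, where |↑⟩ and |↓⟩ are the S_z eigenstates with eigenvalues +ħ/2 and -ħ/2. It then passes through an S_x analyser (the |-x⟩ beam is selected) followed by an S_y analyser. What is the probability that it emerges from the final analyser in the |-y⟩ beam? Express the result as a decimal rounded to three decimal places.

First analyser (S_x): P(|-x⟩) = |⟨-x|ψ⟩|² = 49/58.
After stage 1 the state is |-x⟩; P(|-y⟩) = |⟨-y|-x⟩|² = 1/2.
Joint probability = 49/58 × 1/2 = 0.422.

0.422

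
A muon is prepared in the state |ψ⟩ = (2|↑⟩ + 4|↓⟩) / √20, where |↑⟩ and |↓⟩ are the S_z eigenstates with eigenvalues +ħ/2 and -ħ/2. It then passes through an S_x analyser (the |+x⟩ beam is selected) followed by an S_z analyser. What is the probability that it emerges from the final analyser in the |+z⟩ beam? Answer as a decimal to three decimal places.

First analyser (S_x): P(|+x⟩) = |⟨+x|ψ⟩|² = 36/40.
After stage 1 the state is |+x⟩; P(|+z⟩) = |⟨+z|+x⟩|² = 1/2.
Joint probability = 36/40 × 1/2 = 0.450.

0.450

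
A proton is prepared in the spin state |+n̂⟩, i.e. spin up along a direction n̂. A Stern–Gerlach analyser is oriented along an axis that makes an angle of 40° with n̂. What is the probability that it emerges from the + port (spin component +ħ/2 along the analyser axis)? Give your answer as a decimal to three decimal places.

For spin-½, the probability of finding spin-up along an axis at angle θ to the initial spin direction is cos²(θ/2); spin-down is sin²(θ/2).
θ = 40°, so P = cos²(20°) ≈ 0.883.

0.883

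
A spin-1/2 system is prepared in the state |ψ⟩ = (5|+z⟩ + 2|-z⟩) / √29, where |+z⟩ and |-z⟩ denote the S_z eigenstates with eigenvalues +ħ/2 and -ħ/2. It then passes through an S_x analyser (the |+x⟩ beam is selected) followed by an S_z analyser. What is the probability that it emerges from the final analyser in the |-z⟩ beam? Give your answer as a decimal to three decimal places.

0.422

First analyser (S_x): P(|+x⟩) = |⟨+x|ψ⟩|² = 49/58.
After stage 1 the state is |+x⟩; P(|-z⟩) = |⟨-z|+x⟩|² = 1/2.
Joint probability = 49/58 × 1/2 = 0.422.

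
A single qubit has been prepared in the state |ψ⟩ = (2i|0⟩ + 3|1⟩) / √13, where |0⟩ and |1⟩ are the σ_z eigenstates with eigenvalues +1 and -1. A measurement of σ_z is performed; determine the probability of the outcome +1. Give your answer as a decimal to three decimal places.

0.308

The +1 outcome corresponds to |0⟩. Its amplitude in |ψ⟩ is 2i/√13.
P = |2i|² / 13 = 4/13.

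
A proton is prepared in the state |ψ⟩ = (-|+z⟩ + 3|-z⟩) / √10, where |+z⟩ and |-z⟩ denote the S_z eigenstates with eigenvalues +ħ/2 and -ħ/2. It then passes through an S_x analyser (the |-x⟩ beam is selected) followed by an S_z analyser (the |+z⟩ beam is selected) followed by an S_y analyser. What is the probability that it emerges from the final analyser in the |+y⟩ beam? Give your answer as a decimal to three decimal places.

0.200

First analyser (S_x): P(|-x⟩) = |⟨-x|ψ⟩|² = 16/20.
After stage 1 the state is |-x⟩; P(|+z⟩) = |⟨+z|-x⟩|² = 1/2.
After stage 2 the state is |+z⟩; P(|+y⟩) = |⟨+y|+z⟩|² = 1/2.
Joint probability = 16/20 × 1/2 × 1/2 = 0.200.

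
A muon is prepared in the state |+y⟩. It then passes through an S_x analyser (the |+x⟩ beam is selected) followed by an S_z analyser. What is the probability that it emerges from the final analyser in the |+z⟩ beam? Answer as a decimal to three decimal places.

First analyser (S_x): from |+y⟩, P(|+x⟩) = 1/2.
After stage 1 the state is |+x⟩; P(|+z⟩) = |⟨+z|+x⟩|² = 1/2.
Joint probability = 1/2 × 1/2 = 0.250.

0.250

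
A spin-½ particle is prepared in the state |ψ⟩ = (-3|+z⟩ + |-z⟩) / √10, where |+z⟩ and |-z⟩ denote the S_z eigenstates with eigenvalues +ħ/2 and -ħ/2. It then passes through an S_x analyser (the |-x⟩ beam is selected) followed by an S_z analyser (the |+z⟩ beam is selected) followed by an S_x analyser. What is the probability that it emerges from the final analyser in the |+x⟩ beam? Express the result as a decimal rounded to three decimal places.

0.200

First analyser (S_x): P(|-x⟩) = |⟨-x|ψ⟩|² = 16/20.
After stage 1 the state is |-x⟩; P(|+z⟩) = |⟨+z|-x⟩|² = 1/2.
After stage 2 the state is |+z⟩; P(|+x⟩) = |⟨+x|+z⟩|² = 1/2.
Joint probability = 16/20 × 1/2 × 1/2 = 0.200.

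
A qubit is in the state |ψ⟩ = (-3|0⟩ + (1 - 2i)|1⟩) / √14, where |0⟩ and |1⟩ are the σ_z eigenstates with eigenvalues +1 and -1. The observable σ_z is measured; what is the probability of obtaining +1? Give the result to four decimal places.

The +1 outcome corresponds to |0⟩. Its amplitude in |ψ⟩ is -3/√14.
P = |-3|² / 14 = 9/14.

0.6429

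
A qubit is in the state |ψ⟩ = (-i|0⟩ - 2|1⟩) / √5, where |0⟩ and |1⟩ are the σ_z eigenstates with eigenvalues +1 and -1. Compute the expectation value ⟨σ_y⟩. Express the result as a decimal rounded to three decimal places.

-0.800

⟨σ_y⟩ = 2 Im(a* b)/(|a|²+|b|²) with a = -i, b = -2.
a* b = -2i, so ⟨σ_y⟩ = -4/5.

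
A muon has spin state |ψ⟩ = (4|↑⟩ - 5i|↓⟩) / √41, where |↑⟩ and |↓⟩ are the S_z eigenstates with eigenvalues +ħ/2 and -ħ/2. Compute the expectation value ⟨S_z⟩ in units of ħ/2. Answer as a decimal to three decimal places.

⟨σ_z⟩ = |a|² - |b|² divided by |a|²+|b|², with a, b the |↑⟩, |↓⟩ amplitudes.
= (16 - 25)/41 = -9/41.
⟨S_z⟩ = (ħ/2)·⟨σ_z⟩.

-0.220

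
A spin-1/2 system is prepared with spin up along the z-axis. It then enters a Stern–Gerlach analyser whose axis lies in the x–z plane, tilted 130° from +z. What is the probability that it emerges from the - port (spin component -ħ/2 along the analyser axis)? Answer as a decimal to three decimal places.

0.821

For spin-½, the probability of finding spin-up along an axis at angle θ to the initial spin direction is cos²(θ/2); spin-down is sin²(θ/2).
θ = 130°, so P = sin²(65°) ≈ 0.821.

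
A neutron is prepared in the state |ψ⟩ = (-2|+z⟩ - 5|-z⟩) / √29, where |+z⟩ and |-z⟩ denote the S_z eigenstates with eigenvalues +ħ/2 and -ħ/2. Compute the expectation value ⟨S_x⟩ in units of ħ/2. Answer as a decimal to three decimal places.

⟨σ_x⟩ = 2 Re(a* b)/(|a|²+|b|²) with a = -2, b = -5.
a* b = 10, so ⟨σ_x⟩ = 20/29.
⟨S_x⟩ = (ħ/2)·⟨σ_x⟩.

0.690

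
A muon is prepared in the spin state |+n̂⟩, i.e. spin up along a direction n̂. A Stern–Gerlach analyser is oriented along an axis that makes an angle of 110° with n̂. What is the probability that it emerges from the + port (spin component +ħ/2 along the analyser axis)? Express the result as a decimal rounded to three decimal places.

For spin-½, the probability of finding spin-up along an axis at angle θ to the initial spin direction is cos²(θ/2); spin-down is sin²(θ/2).
θ = 110°, so P = cos²(55°) ≈ 0.329.

0.329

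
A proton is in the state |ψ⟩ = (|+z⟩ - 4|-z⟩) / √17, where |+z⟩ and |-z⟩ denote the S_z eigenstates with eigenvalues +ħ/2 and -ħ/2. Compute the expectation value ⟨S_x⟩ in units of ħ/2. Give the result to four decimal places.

⟨σ_x⟩ = 2 Re(a* b)/(|a|²+|b|²) with a = 1, b = -4.
a* b = -4, so ⟨σ_x⟩ = -8/17.
⟨S_x⟩ = (ħ/2)·⟨σ_x⟩.

-0.4706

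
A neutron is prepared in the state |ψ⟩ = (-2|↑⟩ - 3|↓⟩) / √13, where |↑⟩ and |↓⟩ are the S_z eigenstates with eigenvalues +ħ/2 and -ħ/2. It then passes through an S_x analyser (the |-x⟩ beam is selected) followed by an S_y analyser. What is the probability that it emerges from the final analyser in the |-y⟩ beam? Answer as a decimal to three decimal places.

First analyser (S_x): P(|-x⟩) = |⟨-x|ψ⟩|² = 1/26.
After stage 1 the state is |-x⟩; P(|-y⟩) = |⟨-y|-x⟩|² = 1/2.
Joint probability = 1/26 × 1/2 = 0.019.

0.019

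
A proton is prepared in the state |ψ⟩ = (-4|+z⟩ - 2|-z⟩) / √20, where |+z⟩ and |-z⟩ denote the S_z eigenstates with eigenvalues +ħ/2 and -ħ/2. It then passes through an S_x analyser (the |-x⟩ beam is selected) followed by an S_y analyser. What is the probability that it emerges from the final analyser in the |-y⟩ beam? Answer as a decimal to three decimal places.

0.050

First analyser (S_x): P(|-x⟩) = |⟨-x|ψ⟩|² = 4/40.
After stage 1 the state is |-x⟩; P(|-y⟩) = |⟨-y|-x⟩|² = 1/2.
Joint probability = 4/40 × 1/2 = 0.050.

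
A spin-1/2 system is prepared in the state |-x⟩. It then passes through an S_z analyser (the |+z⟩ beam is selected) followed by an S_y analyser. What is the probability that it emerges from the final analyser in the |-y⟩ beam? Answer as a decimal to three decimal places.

0.250

First analyser (S_z): from |-x⟩, P(|+z⟩) = 1/2.
After stage 1 the state is |+z⟩; P(|-y⟩) = |⟨-y|+z⟩|² = 1/2.
Joint probability = 1/2 × 1/2 = 0.250.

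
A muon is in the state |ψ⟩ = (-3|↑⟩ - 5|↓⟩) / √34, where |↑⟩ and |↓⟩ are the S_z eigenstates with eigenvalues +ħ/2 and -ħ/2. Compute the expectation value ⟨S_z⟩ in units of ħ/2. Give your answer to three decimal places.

⟨σ_z⟩ = |a|² - |b|² divided by |a|²+|b|², with a, b the |↑⟩, |↓⟩ amplitudes.
= (9 - 25)/34 = -16/34.
⟨S_z⟩ = (ħ/2)·⟨σ_z⟩.

-0.471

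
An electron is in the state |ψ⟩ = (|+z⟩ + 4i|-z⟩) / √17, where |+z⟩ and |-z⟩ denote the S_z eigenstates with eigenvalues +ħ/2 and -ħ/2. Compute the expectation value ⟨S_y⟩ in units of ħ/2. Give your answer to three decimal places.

⟨σ_y⟩ = 2 Im(a* b)/(|a|²+|b|²) with a = 1, b = 4i.
a* b = 4i, so ⟨σ_y⟩ = 8/17.
⟨S_y⟩ = (ħ/2)·⟨σ_y⟩.

0.471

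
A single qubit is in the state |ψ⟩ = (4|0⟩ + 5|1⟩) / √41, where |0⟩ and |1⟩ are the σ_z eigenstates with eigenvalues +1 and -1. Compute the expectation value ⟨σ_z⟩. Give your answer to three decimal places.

-0.220

⟨σ_z⟩ = |a|² - |b|² divided by |a|²+|b|², with a, b the |0⟩, |1⟩ amplitudes.
= (16 - 25)/41 = -9/41.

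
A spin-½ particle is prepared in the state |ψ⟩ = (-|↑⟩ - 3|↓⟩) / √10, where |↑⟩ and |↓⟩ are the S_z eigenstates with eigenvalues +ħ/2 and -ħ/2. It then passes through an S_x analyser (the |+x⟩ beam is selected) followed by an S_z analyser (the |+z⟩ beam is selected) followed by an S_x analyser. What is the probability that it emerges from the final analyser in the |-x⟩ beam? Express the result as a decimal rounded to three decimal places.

First analyser (S_x): P(|+x⟩) = |⟨+x|ψ⟩|² = 16/20.
After stage 1 the state is |+x⟩; P(|+z⟩) = |⟨+z|+x⟩|² = 1/2.
After stage 2 the state is |+z⟩; P(|-x⟩) = |⟨-x|+z⟩|² = 1/2.
Joint probability = 16/20 × 1/2 × 1/2 = 0.200.

0.200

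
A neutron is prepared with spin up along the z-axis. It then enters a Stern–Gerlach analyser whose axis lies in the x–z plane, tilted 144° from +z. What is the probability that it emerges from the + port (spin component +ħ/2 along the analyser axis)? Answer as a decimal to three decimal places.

For spin-½, the probability of finding spin-up along an axis at angle θ to the initial spin direction is cos²(θ/2); spin-down is sin²(θ/2).
θ = 144°, so P = cos²(72°) ≈ 0.095.

0.095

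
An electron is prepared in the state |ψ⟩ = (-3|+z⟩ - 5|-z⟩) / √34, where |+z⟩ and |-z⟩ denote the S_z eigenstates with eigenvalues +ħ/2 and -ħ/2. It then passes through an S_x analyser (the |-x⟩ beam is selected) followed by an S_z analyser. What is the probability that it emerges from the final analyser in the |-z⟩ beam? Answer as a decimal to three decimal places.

0.029

First analyser (S_x): P(|-x⟩) = |⟨-x|ψ⟩|² = 4/68.
After stage 1 the state is |-x⟩; P(|-z⟩) = |⟨-z|-x⟩|² = 1/2.
Joint probability = 4/68 × 1/2 = 0.029.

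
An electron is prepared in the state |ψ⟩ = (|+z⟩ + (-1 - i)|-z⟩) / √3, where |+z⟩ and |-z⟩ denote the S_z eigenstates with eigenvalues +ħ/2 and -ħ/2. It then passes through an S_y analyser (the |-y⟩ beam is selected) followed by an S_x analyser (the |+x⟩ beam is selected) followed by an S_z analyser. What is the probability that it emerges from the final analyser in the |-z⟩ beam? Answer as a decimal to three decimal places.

0.208

First analyser (S_y): P(|-y⟩) = |⟨-y|ψ⟩|² = 5/6.
After stage 1 the state is |-y⟩; P(|+x⟩) = |⟨+x|-y⟩|² = 1/2.
After stage 2 the state is |+x⟩; P(|-z⟩) = |⟨-z|+x⟩|² = 1/2.
Joint probability = 5/6 × 1/2 × 1/2 = 0.208.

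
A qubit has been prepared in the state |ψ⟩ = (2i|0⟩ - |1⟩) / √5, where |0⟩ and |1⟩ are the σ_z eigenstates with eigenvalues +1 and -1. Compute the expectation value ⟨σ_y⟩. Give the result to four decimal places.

0.8000

⟨σ_y⟩ = 2 Im(a* b)/(|a|²+|b|²) with a = 2i, b = -1.
a* b = 2i, so ⟨σ_y⟩ = 4/5.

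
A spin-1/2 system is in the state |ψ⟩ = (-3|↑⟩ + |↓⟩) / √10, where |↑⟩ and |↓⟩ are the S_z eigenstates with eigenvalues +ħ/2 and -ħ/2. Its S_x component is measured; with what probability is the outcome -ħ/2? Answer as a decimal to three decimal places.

|-x⟩ = (|↑⟩ - |↓⟩)/√2, so ⟨-x|ψ⟩ = (-4) / (√2·√10).
P = |-4|² / 20 = 16/20.

0.800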